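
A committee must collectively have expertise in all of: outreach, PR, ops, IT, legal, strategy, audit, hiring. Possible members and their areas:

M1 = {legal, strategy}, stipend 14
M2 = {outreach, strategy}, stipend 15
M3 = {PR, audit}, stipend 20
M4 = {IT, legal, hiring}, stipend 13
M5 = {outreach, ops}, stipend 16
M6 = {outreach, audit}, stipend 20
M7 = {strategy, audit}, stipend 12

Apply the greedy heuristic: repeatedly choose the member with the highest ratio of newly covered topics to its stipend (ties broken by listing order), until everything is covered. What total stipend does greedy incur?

61

Pick 1: M4 adds 3 new (IT, legal, hiring) at stipend 13 (ratio 3/13).
Pick 2: M7 adds 2 new (strategy, audit) at stipend 12 (ratio 2/12).
Pick 3: M5 adds 2 new (outreach, ops) at stipend 16 (ratio 2/16).
Pick 4: M3 adds 1 new (PR) at stipend 20 (ratio 1/20).
Greedy total stipend: 13 + 12 + 16 + 20 = 61.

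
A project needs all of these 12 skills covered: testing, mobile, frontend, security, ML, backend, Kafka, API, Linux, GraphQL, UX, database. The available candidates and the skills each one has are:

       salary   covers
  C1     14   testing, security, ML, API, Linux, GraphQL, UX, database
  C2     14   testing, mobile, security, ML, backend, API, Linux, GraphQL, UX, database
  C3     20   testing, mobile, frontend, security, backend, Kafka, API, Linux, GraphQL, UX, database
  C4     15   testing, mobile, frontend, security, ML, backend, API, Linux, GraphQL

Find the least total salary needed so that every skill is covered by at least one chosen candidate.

34

C1, C3 cover every skill at salary 14 + 20 = 34.
Any cover uses at least 2 candidates; among all covering selections none totals below 34.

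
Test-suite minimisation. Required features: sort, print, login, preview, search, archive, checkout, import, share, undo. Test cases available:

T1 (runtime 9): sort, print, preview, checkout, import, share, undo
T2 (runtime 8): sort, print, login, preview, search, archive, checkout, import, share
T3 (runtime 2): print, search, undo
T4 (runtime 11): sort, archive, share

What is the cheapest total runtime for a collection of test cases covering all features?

10

T2, T3 cover every feature at runtime 8 + 2 = 10.
Any cover uses at least 2 test cases; among all covering selections none totals below 10.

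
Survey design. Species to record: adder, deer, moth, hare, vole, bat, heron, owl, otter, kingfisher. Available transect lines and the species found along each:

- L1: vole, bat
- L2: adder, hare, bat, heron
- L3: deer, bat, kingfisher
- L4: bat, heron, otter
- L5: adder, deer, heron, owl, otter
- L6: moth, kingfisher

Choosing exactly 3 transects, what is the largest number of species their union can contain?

9

Choosing L1, L5, L6 covers {adder, deer, moth, vole, bat, heron, owl, otter, kingfisher} — 9 species.
No choice of 3 transects does better; here hare is left uncovered.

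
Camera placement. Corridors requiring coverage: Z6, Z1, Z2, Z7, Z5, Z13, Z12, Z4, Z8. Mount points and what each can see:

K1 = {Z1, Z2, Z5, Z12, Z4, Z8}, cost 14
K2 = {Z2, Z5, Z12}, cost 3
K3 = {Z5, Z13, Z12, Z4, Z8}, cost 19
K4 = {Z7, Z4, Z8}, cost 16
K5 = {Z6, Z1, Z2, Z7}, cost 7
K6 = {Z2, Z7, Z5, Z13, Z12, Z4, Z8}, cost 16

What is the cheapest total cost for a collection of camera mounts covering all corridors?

23

K5, K6 cover every corridor at cost 7 + 16 = 23.
Any cover uses at least 2 camera mounts; among all covering selections none totals below 23.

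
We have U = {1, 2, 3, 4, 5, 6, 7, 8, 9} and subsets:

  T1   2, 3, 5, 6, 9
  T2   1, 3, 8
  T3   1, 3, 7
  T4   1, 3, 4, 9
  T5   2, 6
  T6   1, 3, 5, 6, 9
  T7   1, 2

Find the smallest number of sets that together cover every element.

T1, T2, T3, T4 together cover {1, 2, 3, 4, 5, 6, 7, 8, 9} — every element.
No 3 of the 7 sets cover everything (all 35 triples fall short), so 4 is minimum.

4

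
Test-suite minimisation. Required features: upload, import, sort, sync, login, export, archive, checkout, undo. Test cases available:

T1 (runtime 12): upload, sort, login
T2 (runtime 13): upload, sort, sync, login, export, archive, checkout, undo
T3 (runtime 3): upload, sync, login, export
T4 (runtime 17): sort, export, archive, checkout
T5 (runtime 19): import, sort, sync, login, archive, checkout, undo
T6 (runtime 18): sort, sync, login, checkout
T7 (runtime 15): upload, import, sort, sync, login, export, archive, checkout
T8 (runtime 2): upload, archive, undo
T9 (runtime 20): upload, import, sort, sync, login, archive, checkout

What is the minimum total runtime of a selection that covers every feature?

T7, T8 cover every feature at runtime 15 + 2 = 17.
Any cover uses at least 2 test cases; among all covering selections none totals below 17.
Greedy by coverage-per-runtime would pick T8, T3, T7 for 20 — worse than the optimum 17.

17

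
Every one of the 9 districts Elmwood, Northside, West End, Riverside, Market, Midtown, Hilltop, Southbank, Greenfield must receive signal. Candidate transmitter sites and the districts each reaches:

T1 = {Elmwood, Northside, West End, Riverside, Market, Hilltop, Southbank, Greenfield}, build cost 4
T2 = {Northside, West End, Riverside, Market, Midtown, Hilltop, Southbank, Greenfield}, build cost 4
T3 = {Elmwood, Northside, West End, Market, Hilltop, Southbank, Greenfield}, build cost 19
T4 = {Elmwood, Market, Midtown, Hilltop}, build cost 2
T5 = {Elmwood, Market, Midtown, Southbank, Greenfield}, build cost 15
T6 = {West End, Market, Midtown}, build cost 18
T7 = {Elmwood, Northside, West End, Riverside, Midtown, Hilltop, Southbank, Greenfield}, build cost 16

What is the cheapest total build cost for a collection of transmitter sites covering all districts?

T1, T4 cover every district at build cost 4 + 2 = 6.
Any cover uses at least 2 transmitter sites; among all covering selections none totals below 6.

6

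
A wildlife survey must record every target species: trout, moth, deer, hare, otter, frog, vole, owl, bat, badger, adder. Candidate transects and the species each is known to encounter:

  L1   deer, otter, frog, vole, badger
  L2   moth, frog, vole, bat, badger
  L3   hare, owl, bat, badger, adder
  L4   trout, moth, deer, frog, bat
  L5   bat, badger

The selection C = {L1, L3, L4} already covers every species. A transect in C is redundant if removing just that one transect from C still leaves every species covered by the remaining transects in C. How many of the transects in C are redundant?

0

Drop L1: otter, vole uncovered — not redundant.
Drop L3: hare, owl, adder uncovered — not redundant.
Drop L4: trout, moth uncovered — not redundant.
None of the transects in C is redundant.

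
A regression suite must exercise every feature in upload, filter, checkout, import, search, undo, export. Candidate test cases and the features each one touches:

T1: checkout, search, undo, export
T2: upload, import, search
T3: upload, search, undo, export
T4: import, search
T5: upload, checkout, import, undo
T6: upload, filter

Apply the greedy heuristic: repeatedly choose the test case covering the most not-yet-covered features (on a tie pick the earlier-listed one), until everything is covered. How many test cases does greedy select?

3

Pick 1: T1 covers 4 new features (checkout, search, undo, export).
Pick 2: T2 covers 2 new features (upload, import).
Pick 3: T6 covers 1 new features (filter).
Greedy uses 3 test cases.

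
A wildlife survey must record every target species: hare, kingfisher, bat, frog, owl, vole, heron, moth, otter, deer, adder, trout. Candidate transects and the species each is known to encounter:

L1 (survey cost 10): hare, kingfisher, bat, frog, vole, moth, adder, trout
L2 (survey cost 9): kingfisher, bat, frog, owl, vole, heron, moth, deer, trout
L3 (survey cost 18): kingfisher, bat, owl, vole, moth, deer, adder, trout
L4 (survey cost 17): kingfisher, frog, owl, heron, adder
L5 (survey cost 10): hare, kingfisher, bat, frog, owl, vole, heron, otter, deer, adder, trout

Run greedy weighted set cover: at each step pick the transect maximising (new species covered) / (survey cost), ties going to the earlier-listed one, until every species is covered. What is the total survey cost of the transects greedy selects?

Pick 1: L5 adds 11 new (hare, kingfisher, bat, frog, owl, vole, heron, otter, deer, adder, trout) at survey cost 10 (ratio 11/10).
Pick 2: L2 adds 1 new (moth) at survey cost 9 (ratio 1/9).
Greedy total survey cost: 10 + 9 = 19.

19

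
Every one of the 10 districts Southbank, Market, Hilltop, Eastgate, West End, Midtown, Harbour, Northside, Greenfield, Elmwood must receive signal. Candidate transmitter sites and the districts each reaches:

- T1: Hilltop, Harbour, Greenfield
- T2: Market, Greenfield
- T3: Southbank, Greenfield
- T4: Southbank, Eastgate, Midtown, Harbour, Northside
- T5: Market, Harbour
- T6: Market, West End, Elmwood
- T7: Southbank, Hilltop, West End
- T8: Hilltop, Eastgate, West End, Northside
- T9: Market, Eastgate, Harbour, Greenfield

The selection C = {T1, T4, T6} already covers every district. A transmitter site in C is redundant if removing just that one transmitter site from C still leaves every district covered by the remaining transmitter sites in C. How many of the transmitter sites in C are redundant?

Drop T1: Hilltop, Greenfield uncovered — not redundant.
Drop T4: Southbank, Eastgate, Midtown, Northside uncovered — not redundant.
Drop T6: Market, West End, Elmwood uncovered — not redundant.
None of the transmitter sites in C is redundant.

0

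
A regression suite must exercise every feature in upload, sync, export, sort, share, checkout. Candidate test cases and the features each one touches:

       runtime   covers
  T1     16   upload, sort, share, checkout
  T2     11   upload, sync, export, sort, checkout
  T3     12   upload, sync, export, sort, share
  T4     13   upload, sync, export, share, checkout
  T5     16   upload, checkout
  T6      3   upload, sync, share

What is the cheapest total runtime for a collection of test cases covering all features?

14

T2, T6 cover every feature at runtime 11 + 3 = 14.
Any cover uses at least 2 test cases; among all covering selections none totals below 14.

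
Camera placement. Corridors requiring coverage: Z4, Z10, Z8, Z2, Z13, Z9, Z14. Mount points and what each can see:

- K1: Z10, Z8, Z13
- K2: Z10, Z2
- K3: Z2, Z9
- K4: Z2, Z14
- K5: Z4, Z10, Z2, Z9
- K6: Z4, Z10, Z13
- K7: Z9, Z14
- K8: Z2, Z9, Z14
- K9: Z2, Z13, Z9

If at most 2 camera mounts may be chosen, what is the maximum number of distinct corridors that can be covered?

Choosing K1, K5 covers {Z4, Z10, Z8, Z2, Z13, Z9} — 6 corridors.
No choice of 2 camera mounts does better; here Z14 is left uncovered.

6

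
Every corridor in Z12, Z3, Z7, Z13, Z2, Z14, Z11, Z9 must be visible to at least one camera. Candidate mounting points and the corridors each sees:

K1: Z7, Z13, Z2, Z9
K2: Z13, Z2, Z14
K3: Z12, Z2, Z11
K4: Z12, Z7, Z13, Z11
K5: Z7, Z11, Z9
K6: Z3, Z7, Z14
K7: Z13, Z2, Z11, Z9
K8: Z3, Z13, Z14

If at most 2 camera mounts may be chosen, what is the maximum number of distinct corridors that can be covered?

7

Choosing K6, K7 covers {Z3, Z7, Z13, Z2, Z14, Z11, Z9} — 7 corridors.
No choice of 2 camera mounts does better; here Z12 is left uncovered.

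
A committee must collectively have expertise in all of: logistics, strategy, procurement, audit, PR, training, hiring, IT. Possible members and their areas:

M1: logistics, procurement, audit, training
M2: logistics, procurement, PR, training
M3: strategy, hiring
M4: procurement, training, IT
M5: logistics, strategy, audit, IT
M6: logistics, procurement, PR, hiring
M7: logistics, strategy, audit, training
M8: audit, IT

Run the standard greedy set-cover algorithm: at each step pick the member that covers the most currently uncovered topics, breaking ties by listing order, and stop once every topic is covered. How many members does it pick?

4

Pick 1: M1 covers 4 new topics (logistics, procurement, audit, training).
Pick 2: M3 covers 2 new topics (strategy, hiring).
Pick 3: M2 covers 1 new topics (PR).
Pick 4: M4 covers 1 new topics (IT).
Greedy uses 4 members. (The true minimum is 3.)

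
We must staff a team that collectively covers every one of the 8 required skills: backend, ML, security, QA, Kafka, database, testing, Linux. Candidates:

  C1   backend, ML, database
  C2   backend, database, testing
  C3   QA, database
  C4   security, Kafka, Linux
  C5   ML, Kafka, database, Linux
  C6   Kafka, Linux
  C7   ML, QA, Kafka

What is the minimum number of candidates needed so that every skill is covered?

C2, C4, C7 together cover {backend, ML, security, QA, Kafka, database, testing, Linux} — every skill.
No 2 of the 7 candidates cover everything (all 21 pairs fall short), so 3 is minimum.
Greedy (largest uncovered first) would take C5, C2, C3, C4 — 4 candidates — but 3 suffice.

3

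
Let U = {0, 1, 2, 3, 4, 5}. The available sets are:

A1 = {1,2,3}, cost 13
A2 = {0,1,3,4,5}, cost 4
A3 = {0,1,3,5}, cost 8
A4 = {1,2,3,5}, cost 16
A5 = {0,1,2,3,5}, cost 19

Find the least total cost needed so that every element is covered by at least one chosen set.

A1, A2 cover every element at cost 13 + 4 = 17.
Any cover uses at least 2 sets; among all covering selections none totals below 17.

17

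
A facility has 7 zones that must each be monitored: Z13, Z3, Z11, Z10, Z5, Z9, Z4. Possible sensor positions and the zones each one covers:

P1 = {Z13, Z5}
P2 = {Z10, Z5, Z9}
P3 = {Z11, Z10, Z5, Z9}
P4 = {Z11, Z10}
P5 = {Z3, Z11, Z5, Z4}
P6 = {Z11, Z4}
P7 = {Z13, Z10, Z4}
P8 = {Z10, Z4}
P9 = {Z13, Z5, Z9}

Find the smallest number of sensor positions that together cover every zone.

P1, P2, P5 together cover {Z13, Z3, Z11, Z10, Z5, Z9, Z4} — every zone.
No 2 of the 9 sensor positions cover everything (all 36 pairs fall short), so 3 is minimum.

3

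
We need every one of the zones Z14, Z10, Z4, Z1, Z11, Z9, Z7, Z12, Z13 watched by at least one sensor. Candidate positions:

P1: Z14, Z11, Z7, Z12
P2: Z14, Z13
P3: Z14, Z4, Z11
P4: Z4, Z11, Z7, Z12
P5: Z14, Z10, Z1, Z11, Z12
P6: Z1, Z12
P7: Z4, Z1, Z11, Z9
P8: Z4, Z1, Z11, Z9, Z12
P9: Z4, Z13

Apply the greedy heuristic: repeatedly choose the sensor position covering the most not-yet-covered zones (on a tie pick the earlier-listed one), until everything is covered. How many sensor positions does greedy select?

Pick 1: P5 covers 5 new zones (Z14, Z10, Z1, Z11, Z12).
Pick 2: P4 covers 2 new zones (Z4, Z7).
Pick 3: P2 covers 1 new zones (Z13).
Pick 4: P7 covers 1 new zones (Z9).
Greedy uses 4 sensor positions.

4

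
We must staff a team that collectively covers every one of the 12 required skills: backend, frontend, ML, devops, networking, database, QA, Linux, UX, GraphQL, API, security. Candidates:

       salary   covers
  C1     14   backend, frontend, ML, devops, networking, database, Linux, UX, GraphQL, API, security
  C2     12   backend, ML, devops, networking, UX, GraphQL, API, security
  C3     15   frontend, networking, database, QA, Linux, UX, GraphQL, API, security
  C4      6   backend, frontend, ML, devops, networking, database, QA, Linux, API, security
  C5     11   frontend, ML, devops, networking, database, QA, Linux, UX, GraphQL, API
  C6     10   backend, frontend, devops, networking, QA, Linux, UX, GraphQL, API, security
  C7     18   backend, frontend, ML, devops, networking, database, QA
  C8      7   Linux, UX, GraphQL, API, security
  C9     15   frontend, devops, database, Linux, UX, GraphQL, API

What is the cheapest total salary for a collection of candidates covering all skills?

C4, C8 cover every skill at salary 6 + 7 = 13.
Any cover uses at least 2 candidates; among all covering selections none totals below 13.

13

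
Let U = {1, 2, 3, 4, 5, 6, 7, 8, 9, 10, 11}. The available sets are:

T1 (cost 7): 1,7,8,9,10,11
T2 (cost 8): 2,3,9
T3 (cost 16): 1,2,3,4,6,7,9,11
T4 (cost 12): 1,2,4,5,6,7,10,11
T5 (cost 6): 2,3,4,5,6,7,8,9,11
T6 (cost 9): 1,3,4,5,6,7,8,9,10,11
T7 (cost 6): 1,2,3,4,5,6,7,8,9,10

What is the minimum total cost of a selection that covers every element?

12

T5, T7 cover every element at cost 6 + 6 = 12.
Any cover uses at least 2 sets; among all covering selections none totals below 12.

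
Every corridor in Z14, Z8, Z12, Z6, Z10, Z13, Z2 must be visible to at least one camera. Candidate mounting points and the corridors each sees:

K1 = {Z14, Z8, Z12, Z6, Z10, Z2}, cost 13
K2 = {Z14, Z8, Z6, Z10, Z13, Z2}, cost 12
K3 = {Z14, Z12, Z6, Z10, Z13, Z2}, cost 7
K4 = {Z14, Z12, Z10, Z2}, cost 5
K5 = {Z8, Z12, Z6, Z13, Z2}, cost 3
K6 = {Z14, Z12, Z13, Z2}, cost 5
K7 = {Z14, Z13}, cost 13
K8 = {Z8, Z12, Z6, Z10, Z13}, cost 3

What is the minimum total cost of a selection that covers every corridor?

K4, K5 cover every corridor at cost 5 + 3 = 8.
Any cover uses at least 2 camera mounts; among all covering selections none totals below 8.

8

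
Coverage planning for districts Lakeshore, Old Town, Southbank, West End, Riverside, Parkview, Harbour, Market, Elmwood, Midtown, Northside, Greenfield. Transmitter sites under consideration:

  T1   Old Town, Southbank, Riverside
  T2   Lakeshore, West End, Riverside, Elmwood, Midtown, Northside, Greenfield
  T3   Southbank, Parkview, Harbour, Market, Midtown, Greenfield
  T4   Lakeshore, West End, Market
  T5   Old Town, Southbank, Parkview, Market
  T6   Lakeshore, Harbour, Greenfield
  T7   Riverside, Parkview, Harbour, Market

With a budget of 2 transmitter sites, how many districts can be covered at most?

11

Choosing T2, T3 covers {Lakeshore, Southbank, West End, Riverside, Parkview, Harbour, Market, Elmwood, Midtown, Northside, Greenfield} — 11 districts.
No choice of 2 transmitter sites does better; here Old Town is left uncovered.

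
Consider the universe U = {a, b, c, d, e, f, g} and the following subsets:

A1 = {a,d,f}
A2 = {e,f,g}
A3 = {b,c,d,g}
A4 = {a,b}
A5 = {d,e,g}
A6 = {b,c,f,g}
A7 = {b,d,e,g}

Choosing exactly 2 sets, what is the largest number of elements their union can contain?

Choosing A1, A3 covers {a, b, c, d, f, g} — 6 elements.
No choice of 2 sets does better; here e is left uncovered.

6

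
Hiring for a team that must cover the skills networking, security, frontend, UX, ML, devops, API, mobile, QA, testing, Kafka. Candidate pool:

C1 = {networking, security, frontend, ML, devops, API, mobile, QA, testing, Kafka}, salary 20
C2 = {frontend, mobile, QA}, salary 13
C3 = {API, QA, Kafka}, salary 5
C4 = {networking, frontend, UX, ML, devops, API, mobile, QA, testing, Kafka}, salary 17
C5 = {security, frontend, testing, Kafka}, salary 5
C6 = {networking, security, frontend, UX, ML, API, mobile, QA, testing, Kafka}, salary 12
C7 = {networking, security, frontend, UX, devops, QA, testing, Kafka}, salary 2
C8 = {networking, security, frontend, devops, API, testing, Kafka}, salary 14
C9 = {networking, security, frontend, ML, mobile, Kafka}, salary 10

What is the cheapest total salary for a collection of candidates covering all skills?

C6, C7 cover every skill at salary 12 + 2 = 14.
Any cover uses at least 2 candidates; among all covering selections none totals below 14.

14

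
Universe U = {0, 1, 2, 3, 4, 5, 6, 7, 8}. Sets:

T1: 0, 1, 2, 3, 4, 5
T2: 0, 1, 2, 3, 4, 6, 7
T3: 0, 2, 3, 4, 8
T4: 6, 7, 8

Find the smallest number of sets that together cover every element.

T1, T4 together cover {0, 1, 2, 3, 4, 5, 6, 7, 8} — every element.
No single set contains all 9 elements, so 2 is optimal.
Greedy (largest uncovered first) would take T2, T1, T3 — 3 sets — but 2 suffice.

2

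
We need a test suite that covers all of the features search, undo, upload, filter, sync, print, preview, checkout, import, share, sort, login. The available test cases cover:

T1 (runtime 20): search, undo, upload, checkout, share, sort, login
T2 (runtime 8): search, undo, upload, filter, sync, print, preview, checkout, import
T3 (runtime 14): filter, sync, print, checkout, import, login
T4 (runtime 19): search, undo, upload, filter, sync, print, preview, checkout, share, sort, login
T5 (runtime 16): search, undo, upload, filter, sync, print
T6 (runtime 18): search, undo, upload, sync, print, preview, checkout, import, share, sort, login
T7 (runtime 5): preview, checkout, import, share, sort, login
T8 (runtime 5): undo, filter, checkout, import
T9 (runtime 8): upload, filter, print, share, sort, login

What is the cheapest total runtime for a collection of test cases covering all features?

T2, T7 cover every feature at runtime 8 + 5 = 13.
Any cover uses at least 2 test cases; among all covering selections none totals below 13.

13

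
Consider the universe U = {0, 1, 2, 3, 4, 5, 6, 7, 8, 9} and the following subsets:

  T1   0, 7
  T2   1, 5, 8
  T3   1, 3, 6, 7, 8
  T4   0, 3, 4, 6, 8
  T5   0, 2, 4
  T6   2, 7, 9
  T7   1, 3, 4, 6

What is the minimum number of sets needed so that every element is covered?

3

T2, T4, T6 together cover {0, 1, 2, 3, 4, 5, 6, 7, 8, 9} — every element.
No 2 of the 7 sets cover everything (all 21 pairs fall short), so 3 is minimum.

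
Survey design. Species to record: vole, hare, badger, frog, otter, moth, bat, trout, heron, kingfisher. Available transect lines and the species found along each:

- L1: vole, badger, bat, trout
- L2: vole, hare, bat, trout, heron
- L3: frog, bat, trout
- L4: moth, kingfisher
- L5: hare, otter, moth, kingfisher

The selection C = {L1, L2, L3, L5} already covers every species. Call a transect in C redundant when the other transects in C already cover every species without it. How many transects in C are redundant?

Drop L1: badger uncovered — not redundant.
Drop L2: heron uncovered — not redundant.
Drop L3: frog uncovered — not redundant.
Drop L5: otter, moth, kingfisher uncovered — not redundant.
None of the transects in C is redundant.

0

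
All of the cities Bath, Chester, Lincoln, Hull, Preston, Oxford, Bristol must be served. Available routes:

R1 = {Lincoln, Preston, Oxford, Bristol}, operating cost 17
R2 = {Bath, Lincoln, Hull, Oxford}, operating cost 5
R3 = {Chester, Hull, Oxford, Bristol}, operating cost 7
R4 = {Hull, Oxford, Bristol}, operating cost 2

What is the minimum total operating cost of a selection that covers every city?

29

R1, R2, R3 cover every city at operating cost 17 + 5 + 7 = 29.
Any cover uses at least 3 routes; among all covering selections none totals below 29.
Greedy by coverage-per-operating cost would pick R4, R2, R3, R1 for 31 — worse than the optimum 29.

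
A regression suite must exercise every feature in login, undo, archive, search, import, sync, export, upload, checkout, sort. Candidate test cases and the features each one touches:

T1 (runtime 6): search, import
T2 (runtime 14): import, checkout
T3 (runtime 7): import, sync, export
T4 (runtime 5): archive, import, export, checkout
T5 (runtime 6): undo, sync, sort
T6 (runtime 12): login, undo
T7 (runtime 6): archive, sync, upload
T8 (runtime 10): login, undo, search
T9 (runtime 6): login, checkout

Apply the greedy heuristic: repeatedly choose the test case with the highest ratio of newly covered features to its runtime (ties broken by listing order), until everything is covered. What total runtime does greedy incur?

Pick 1: T4 adds 4 new (archive, import, export, checkout) at runtime 5 (ratio 4/5).
Pick 2: T5 adds 3 new (undo, sync, sort) at runtime 6 (ratio 3/6).
Pick 3: T8 adds 2 new (login, search) at runtime 10 (ratio 2/10).
Pick 4: T7 adds 1 new (upload) at runtime 6 (ratio 1/6).
Greedy total runtime: 5 + 6 + 10 + 6 = 27.

27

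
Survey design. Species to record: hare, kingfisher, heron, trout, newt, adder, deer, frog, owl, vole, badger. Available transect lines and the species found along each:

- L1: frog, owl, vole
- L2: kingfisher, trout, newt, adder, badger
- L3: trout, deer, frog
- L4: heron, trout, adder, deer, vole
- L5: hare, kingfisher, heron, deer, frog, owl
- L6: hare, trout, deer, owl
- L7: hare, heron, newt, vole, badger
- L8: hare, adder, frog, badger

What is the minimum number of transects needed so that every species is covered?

L1, L2, L5 together cover {hare, kingfisher, heron, trout, newt, adder, deer, frog, owl, vole, badger} — every species.
No 2 of the 8 transects cover everything (all 28 pairs fall short), so 3 is minimum.

3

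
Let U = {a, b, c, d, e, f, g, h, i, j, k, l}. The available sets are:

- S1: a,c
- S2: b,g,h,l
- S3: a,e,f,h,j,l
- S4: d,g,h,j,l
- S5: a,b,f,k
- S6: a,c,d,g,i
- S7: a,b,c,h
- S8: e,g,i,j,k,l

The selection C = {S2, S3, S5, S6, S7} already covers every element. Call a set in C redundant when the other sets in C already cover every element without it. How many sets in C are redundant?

Drop S2: the rest still cover every element — redundant.
Drop S3: e, j uncovered — not redundant.
Drop S5: k uncovered — not redundant.
Drop S6: d, i uncovered — not redundant.
Drop S7: the rest still cover every element — redundant.
2 redundant: S2, S7.

2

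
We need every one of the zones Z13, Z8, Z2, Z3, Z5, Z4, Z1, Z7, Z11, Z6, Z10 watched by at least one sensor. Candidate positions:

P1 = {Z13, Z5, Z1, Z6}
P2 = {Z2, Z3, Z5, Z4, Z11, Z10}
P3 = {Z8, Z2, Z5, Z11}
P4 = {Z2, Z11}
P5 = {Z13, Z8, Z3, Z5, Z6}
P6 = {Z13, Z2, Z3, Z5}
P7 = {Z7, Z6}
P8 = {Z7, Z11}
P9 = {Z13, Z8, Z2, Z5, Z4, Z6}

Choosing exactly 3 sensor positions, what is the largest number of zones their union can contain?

Choosing P1, P2, P3 covers {Z13, Z8, Z2, Z3, Z5, Z4, Z1, Z11, Z6, Z10} — 10 zones.
No choice of 3 sensor positions does better; here Z7 is left uncovered.

10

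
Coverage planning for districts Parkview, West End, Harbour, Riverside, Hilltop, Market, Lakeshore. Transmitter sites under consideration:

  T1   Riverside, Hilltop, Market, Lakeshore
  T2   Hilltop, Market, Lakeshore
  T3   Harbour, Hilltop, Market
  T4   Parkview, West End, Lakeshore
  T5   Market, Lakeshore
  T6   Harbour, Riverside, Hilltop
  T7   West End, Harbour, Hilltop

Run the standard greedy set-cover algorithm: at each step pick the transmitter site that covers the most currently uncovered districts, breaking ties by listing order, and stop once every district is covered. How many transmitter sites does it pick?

3

Pick 1: T1 covers 4 new districts (Riverside, Hilltop, Market, Lakeshore).
Pick 2: T4 covers 2 new districts (Parkview, West End).
Pick 3: T3 covers 1 new districts (Harbour).
Greedy uses 3 transmitter sites.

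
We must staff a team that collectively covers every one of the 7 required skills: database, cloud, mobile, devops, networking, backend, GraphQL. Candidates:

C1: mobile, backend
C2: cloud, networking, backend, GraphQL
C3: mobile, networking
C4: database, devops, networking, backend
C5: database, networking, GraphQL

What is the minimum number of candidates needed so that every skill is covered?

C1, C2, C4 together cover {database, cloud, mobile, devops, networking, backend, GraphQL} — every skill.
No 2 of the 5 candidates cover everything (all 10 pairs fall short), so 3 is minimum.

3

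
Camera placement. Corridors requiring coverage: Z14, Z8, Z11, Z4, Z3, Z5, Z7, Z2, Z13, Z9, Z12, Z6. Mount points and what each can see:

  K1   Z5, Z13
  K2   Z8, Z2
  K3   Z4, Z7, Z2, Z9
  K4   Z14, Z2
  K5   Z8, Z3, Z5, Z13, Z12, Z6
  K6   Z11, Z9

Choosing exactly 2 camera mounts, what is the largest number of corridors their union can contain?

10

Choosing K3, K5 covers {Z8, Z4, Z3, Z5, Z7, Z2, Z13, Z9, Z12, Z6} — 10 corridors.
No choice of 2 camera mounts does better; here Z14, Z11 are left uncovered.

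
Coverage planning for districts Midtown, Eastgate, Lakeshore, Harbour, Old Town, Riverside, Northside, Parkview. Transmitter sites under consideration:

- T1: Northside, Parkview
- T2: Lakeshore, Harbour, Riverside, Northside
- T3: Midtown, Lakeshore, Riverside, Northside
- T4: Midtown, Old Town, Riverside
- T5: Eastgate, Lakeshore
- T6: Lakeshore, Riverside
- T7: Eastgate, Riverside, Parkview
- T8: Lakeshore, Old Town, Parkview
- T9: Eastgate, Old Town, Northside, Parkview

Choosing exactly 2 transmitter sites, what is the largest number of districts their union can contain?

Choosing T2, T9 covers {Eastgate, Lakeshore, Harbour, Old Town, Riverside, Northside, Parkview} — 7 districts.
No choice of 2 transmitter sites does better; here Midtown is left uncovered.

7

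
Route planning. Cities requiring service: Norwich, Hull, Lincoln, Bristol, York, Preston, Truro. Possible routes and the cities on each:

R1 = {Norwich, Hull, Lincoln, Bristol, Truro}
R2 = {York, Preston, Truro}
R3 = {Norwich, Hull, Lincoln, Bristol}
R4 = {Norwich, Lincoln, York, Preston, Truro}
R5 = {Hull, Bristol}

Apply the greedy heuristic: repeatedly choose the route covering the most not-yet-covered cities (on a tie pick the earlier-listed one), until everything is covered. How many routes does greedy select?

Pick 1: R1 covers 5 new cities (Norwich, Hull, Lincoln, Bristol, Truro).
Pick 2: R2 covers 2 new cities (York, Preston).
Greedy uses 2 routes.

2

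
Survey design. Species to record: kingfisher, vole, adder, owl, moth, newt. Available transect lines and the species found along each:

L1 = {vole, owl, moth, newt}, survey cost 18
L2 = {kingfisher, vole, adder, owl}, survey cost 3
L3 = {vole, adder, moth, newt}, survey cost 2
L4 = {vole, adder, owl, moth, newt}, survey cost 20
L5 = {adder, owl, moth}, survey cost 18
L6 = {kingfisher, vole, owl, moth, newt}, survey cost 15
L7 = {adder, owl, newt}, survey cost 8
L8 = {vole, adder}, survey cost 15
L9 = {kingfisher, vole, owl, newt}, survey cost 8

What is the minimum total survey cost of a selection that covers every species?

5

L2, L3 cover every species at survey cost 3 + 2 = 5.
Any cover uses at least 2 transects; among all covering selections none totals below 5.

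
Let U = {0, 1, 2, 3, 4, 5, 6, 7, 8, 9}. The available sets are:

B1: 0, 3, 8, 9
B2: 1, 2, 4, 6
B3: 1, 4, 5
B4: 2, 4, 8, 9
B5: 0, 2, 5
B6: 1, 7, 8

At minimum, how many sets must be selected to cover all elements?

B1, B2, B3, B6 together cover {0, 1, 2, 3, 4, 5, 6, 7, 8, 9} — every element.
No 3 of the 6 sets cover everything (all 20 triples fall short), so 4 is minimum.

4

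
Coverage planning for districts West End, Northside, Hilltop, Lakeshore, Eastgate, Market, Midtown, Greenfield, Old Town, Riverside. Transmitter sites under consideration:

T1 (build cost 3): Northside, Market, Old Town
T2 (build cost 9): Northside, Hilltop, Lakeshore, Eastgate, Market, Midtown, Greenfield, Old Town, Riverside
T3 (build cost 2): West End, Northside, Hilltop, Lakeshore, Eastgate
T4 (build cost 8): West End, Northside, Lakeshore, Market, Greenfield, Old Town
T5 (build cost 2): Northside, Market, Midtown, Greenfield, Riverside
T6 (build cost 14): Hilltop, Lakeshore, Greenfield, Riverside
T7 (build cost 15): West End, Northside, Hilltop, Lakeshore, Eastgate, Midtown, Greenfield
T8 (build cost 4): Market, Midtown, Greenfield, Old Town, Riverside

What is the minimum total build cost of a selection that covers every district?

T3, T8 cover every district at build cost 2 + 4 = 6.
Any cover uses at least 2 transmitter sites; among all covering selections none totals below 6.

6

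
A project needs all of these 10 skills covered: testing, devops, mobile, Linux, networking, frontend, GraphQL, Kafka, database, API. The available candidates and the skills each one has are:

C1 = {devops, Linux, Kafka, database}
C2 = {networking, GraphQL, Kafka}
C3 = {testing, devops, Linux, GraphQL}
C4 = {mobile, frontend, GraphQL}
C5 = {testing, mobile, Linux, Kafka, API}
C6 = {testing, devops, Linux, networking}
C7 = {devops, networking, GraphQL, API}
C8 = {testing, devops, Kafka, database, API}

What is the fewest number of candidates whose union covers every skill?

3

C4, C6, C8 together cover {testing, devops, mobile, Linux, networking, frontend, GraphQL, Kafka, database, API} — every skill.
No 2 of the 8 candidates cover everything (all 28 pairs fall short), so 3 is minimum.
Greedy (largest uncovered first) would take C5, C7, C1, C4 — 4 candidates — but 3 suffice.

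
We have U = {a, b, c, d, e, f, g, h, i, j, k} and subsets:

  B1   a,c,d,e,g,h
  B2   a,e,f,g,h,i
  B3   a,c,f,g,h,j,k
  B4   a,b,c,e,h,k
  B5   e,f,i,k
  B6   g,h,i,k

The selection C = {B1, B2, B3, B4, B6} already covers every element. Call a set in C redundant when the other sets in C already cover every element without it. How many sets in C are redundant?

2

Drop B1: d uncovered — not redundant.
Drop B2: the rest still cover every element — redundant.
Drop B3: j uncovered — not redundant.
Drop B4: b uncovered — not redundant.
Drop B6: the rest still cover every element — redundant.
2 redundant: B2, B6.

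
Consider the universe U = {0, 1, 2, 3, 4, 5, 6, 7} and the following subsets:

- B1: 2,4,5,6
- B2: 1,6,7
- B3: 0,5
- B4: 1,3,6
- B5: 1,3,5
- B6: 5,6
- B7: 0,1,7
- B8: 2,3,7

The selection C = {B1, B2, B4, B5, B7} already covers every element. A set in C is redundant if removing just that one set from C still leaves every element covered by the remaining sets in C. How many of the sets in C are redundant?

3

Drop B1: 2, 4 uncovered — not redundant.
Drop B2: the rest still cover every element — redundant.
Drop B4: the rest still cover every element — redundant.
Drop B5: the rest still cover every element — redundant.
Drop B7: 0 uncovered — not redundant.
3 redundant: B2, B4, B5.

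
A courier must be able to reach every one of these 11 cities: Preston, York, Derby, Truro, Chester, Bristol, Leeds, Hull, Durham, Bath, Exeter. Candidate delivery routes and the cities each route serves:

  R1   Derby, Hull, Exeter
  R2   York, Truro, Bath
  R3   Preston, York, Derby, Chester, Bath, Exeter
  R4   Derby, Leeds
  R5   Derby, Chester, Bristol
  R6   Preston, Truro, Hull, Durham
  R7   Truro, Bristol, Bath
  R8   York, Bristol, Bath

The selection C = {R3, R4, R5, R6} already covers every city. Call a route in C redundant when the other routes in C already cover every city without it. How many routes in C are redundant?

Drop R3: York, Bath, Exeter uncovered — not redundant.
Drop R4: Leeds uncovered — not redundant.
Drop R5: Bristol uncovered — not redundant.
Drop R6: Truro, Hull, Durham uncovered — not redundant.
None of the routes in C is redundant.

0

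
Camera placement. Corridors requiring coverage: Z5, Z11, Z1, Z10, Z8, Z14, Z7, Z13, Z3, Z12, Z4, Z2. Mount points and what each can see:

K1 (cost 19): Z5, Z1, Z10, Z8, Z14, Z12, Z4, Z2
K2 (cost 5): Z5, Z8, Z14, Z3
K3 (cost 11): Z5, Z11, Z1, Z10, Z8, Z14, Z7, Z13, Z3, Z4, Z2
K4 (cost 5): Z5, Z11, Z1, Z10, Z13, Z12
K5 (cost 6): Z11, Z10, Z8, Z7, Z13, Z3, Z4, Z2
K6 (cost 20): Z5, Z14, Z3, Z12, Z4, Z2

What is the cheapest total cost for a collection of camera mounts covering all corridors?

16

K3, K4 cover every corridor at cost 11 + 5 = 16.
Any cover uses at least 2 camera mounts; among all covering selections none totals below 16.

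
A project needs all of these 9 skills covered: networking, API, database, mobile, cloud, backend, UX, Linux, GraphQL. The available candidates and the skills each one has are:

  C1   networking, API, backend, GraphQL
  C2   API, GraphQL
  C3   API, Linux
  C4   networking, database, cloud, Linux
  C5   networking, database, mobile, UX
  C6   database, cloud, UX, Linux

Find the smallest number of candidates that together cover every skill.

C1, C4, C5 together cover {networking, API, database, mobile, cloud, backend, UX, Linux, GraphQL} — every skill.
No 2 of the 6 candidates cover everything (all 15 pairs fall short), so 3 is minimum.

3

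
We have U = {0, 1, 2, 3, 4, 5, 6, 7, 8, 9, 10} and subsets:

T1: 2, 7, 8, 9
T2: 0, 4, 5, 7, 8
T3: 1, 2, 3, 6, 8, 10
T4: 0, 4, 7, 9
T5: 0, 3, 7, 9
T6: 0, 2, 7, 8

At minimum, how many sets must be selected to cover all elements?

T1, T2, T3 together cover {0, 1, 2, 3, 4, 5, 6, 7, 8, 9, 10} — every element.
No 2 of the 6 sets cover everything (all 15 pairs fall short), so 3 is minimum.

3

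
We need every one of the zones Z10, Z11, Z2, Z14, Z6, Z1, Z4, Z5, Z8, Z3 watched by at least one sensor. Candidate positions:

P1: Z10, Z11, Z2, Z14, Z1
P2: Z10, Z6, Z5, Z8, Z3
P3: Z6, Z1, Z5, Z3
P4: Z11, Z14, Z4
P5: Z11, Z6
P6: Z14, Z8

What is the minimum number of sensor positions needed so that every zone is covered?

P1, P2, P4 together cover {Z10, Z11, Z2, Z14, Z6, Z1, Z4, Z5, Z8, Z3} — every zone.
No 2 of the 6 sensor positions cover everything (all 15 pairs fall short), so 3 is minimum.

3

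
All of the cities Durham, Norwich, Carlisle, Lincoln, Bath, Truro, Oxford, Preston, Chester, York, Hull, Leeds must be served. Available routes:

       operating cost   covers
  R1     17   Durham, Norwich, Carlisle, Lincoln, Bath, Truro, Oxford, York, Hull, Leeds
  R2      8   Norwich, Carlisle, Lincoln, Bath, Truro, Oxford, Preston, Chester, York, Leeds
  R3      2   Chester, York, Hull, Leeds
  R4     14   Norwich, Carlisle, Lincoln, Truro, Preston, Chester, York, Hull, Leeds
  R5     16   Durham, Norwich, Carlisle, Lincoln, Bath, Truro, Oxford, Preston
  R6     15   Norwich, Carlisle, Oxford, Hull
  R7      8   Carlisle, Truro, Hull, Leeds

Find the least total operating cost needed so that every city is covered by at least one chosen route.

18

R3, R5 cover every city at operating cost 2 + 16 = 18.
Any cover uses at least 2 routes; among all covering selections none totals below 18.
Greedy by coverage-per-operating cost would pick R3, R2, R5 for 26 — worse than the optimum 18.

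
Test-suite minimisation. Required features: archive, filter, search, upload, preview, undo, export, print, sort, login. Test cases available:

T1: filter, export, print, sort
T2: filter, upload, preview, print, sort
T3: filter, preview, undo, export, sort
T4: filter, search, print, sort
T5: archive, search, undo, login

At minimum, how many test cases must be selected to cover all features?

3

T1, T2, T5 together cover {archive, filter, search, upload, preview, undo, export, print, sort, login} — every feature.
No 2 of the 5 test cases cover everything (all 10 pairs fall short), so 3 is minimum.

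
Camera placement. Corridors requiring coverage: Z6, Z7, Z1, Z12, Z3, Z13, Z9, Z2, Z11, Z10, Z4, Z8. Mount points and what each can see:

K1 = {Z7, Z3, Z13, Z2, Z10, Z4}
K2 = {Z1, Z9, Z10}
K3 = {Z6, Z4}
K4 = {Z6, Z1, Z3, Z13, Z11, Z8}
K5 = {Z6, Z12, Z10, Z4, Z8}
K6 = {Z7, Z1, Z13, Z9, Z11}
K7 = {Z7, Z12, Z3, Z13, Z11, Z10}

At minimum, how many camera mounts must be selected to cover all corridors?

K1, K5, K6 together cover {Z6, Z7, Z1, Z12, Z3, Z13, Z9, Z2, Z11, Z10, Z4, Z8} — every corridor.
No 2 of the 7 camera mounts cover everything (all 21 pairs fall short), so 3 is minimum.

3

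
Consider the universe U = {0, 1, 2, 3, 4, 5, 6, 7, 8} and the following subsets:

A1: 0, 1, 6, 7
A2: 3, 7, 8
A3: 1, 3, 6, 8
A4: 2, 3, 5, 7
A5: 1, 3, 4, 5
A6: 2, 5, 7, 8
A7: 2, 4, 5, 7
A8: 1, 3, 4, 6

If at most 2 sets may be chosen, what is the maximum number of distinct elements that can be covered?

8

Choosing A3, A7 covers {1, 2, 3, 4, 5, 6, 7, 8} — 8 elements.
No choice of 2 sets does better; here 0 is left uncovered.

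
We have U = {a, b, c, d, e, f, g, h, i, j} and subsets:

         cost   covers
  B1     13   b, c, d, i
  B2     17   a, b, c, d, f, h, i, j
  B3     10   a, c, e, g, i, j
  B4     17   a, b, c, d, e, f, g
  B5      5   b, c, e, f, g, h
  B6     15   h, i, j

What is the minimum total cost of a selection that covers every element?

B2, B5 cover every element at cost 17 + 5 = 22.
Any cover uses at least 2 sets; among all covering selections none totals below 22.
Greedy by coverage-per-cost would pick B5, B3, B1 for 28 — worse than the optimum 22.

22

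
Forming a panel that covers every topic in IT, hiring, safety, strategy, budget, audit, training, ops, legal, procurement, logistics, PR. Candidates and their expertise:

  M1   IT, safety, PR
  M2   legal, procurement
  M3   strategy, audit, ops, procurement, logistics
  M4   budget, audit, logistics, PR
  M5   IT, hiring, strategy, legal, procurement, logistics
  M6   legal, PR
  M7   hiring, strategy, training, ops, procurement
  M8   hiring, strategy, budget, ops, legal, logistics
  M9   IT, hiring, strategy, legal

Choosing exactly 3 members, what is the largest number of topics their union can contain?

11

Choosing M1, M3, M8 covers {IT, hiring, safety, strategy, budget, audit, ops, legal, procurement, logistics, PR} — 11 topics.
No choice of 3 members does better; here training is left uncovered.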